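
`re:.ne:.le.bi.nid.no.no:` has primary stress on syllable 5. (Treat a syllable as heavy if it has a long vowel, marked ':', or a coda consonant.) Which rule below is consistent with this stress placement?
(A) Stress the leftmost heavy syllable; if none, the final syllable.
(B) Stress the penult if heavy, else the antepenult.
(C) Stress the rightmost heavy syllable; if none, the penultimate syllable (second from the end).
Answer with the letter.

B

Rule A → syllable 1 (observed: 5).
Rule B → syllable 5 ✓.
Rule C → syllable 7 (observed: 5).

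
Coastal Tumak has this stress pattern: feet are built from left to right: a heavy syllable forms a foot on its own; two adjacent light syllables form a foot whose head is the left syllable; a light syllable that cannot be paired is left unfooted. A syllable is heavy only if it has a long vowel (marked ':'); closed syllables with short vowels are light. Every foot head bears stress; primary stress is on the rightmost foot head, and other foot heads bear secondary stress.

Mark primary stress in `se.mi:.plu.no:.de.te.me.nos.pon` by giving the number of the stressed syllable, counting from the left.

7

Weights: 1 se L, 2 mi: H, 3 plu L, 4 no: H, 5 de L, 6 te L, 7 me L, 8 nos L, 9 pon L.
Parse left to right (heavy = foot alone; LL = one foot; stranded L unfooted): se (ˈmi:) plu (ˈno:) (ˈde.te) (ˈme.nos) pon.
Foot heads: 2, 4, 5, 7.
Primary stress on the rightmost head = syllable 7.
Primary stress: syllable 7 → se.mi:.plu.no:.de.te.ˈme.nos.pon.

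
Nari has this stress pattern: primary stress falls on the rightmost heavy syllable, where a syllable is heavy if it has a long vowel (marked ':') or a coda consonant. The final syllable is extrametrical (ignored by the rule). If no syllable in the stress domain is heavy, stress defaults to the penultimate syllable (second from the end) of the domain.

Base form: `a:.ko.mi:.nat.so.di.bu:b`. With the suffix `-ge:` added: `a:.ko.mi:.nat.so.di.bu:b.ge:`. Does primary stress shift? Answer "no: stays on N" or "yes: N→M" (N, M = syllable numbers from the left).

Base `a:.ko.mi:.nat.so.di.bu:b` (7 syllables):
  The final syllable (7, bu:b) is extrametrical; the stress domain is syllables 1–6.
  Weights: 1 a: H, 2 ko L, 3 mi: H, 4 nat H, 5 so L, 6 di L.
  Heavy syllables in the domain: 1, 3, 4. The rightmost is syllable 4 (nat).
  → primary stress on syllable 4.
Suffixed `a:.ko.mi:.nat.so.di.bu:b.ge:` (8 syllables):
  The final syllable (8, ge:) is extrametrical; the stress domain is syllables 1–7.
  Weights: 1 a: H, 2 ko L, 3 mi: H, 4 nat H, 5 so L, 6 di L, 7 bu:b H.
  Heavy syllables in the domain: 1, 3, 4, 7. The rightmost is syllable 7 (bu:b).
  → primary stress on syllable 7.

yes: 4→7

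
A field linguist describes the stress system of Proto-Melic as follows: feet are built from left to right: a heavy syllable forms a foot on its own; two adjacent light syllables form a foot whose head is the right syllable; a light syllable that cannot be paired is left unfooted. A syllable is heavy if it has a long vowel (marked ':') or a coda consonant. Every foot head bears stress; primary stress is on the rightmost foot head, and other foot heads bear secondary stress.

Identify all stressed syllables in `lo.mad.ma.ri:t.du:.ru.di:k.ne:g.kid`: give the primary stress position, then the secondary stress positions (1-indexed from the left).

Weights: 1 lo L, 2 mad H, 3 ma L, 4 ri:t H, 5 du: H, 6 ru L, 7 di:k H, 8 ne:g H, 9 kid H.
Parse left to right (heavy = foot alone; LL = one foot; stranded L unfooted): lo (ˈmad) ma (ˈri:t) (ˈdu:) ru (ˈdi:k) (ˈne:g) (ˈkid).
Foot heads: 2, 4, 5, 7, 8, 9.
Primary stress on the rightmost head = syllable 9.
Secondary stress on 2, 4, 5, 7, 8: lo.ˌmad.ma.ˌri:t.ˌdu:.ru.ˌdi:k.ˌne:g.ˈkid.

primary 9, secondary 2, 4, 5, 7, 8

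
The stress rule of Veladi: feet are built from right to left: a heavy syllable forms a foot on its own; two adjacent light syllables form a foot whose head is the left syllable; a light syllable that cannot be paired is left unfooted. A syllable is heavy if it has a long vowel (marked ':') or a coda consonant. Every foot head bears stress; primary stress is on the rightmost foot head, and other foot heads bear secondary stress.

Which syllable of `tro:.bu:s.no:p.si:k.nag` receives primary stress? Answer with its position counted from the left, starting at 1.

5

Weights: 1 tro: H, 2 bu:s H, 3 no:p H, 4 si:k H, 5 nag H.
Parse right to left (heavy = foot alone; LL = one foot; stranded L unfooted): (ˈtro:) (ˈbu:s) (ˈno:p) (ˈsi:k) (ˈnag).
Foot heads: 1, 2, 3, 4, 5.
Primary stress on the rightmost head = syllable 5.
Primary stress: syllable 5 → tro:.bu:s.no:p.si:k.ˈnag.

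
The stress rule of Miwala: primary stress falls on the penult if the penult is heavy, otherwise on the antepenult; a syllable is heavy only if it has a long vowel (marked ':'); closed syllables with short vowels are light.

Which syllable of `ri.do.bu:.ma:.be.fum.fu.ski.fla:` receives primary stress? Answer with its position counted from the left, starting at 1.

7

Weights: 7 fu L, 8 ski L, 9 fla: H.
The penult (syllable 8, ski) is light, so stress falls on the antepenult (syllable 7, fu).
Primary stress: syllable 7 → ri.do.bu:.ma:.be.fum.ˈfu.ski.fla:.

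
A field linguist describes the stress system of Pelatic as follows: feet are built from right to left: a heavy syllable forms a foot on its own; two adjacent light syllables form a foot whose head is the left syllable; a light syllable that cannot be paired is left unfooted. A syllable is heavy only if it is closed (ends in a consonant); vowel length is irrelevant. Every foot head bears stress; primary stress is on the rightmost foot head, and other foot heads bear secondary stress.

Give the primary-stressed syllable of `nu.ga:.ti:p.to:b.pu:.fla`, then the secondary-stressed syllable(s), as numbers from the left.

primary 5, secondary 1, 3, 4

Weights: 1 nu L, 2 ga: L, 3 ti:p H, 4 to:b H, 5 pu: L, 6 fla L.
Parse right to left (heavy = foot alone; LL = one foot; stranded L unfooted): (ˈnu.ga:) (ˈti:p) (ˈto:b) (ˈpu:.fla).
Foot heads: 1, 3, 4, 5.
Primary stress on the rightmost head = syllable 5.
Secondary stress on 1, 3, 4: ˌnu.ga:.ˌti:p.ˌto:b.ˈpu:.fla.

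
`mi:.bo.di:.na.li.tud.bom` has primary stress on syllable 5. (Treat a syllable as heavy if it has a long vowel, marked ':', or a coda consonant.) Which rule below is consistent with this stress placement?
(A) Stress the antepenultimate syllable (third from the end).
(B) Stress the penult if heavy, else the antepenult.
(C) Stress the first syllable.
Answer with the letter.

A

Rule A → syllable 5 ✓.
Rule B → syllable 6 (observed: 5).
Rule C → syllable 1 (observed: 5).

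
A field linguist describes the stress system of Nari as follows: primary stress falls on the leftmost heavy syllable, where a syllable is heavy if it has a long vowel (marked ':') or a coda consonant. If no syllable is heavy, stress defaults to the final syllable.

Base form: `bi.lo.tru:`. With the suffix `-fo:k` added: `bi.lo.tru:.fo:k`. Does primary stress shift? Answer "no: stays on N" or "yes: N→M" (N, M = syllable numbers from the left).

no: stays on 3

Base `bi.lo.tru:` (3 syllables):
  Weights: 1 bi L, 2 lo L, 3 tru: H.
  Heavy syllables in the domain: 3. The leftmost is syllable 3 (tru:).
  → primary stress on syllable 3.
Suffixed `bi.lo.tru:.fo:k` (4 syllables):
  Weights: 1 bi L, 2 lo L, 3 tru: H, 4 fo:k H.
  Heavy syllables in the domain: 3, 4. The leftmost is syllable 3 (tru:).
  → primary stress on syllable 3.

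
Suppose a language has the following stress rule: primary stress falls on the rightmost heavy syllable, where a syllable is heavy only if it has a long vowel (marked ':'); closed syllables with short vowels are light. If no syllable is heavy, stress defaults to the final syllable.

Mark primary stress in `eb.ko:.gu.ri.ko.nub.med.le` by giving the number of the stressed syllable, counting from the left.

2

Weights: 1 eb L, 2 ko: H, 3 gu L, 4 ri L, 5 ko L, 6 nub L, 7 med L, 8 le L.
Heavy syllables in the domain: 2. The rightmost is syllable 2 (ko:).
Primary stress: syllable 2 → eb.ˈko:.gu.ri.ko.nub.med.le.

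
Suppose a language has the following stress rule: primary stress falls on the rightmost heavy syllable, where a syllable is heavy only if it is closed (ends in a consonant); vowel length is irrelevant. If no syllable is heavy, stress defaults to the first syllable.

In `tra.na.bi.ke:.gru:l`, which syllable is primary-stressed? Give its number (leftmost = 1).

Weights: 1 tra L, 2 na L, 3 bi L, 4 ke: L, 5 gru:l H.
Heavy syllables in the domain: 5. The rightmost is syllable 5 (gru:l).
Primary stress: syllable 5 → tra.na.bi.ke:.ˈgru:l.

5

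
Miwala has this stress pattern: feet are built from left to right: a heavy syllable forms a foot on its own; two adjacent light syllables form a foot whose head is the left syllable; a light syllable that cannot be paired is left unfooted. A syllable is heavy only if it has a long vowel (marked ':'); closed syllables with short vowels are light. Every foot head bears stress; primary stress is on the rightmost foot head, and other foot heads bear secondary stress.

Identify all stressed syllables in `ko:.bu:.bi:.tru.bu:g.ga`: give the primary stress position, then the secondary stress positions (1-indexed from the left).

Weights: 1 ko: H, 2 bu: H, 3 bi: H, 4 tru L, 5 bu:g H, 6 ga L.
Parse left to right (heavy = foot alone; LL = one foot; stranded L unfooted): (ˈko:) (ˈbu:) (ˈbi:) tru (ˈbu:g) ga.
Foot heads: 1, 2, 3, 5.
Primary stress on the rightmost head = syllable 5.
Secondary stress on 1, 2, 3: ˌko:.ˌbu:.ˌbi:.tru.ˈbu:g.ga.

primary 5, secondary 1, 2, 3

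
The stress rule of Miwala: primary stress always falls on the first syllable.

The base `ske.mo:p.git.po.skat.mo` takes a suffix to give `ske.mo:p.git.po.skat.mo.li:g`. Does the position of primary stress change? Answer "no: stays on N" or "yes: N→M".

no: stays on 1

Base `ske.mo:p.git.po.skat.mo` (6 syllables):
  The word has 6 syllables; the first syllable is syllable 1 (ske).
  → primary stress on syllable 1.
Suffixed `ske.mo:p.git.po.skat.mo.li:g` (7 syllables):
  The word has 7 syllables; the first syllable is syllable 1 (ske).
  → primary stress on syllable 1.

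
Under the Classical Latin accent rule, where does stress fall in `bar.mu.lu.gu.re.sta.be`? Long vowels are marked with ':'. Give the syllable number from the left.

Classical Latin: stress the penult if heavy (long vowel or closed), else the antepenult.
Weights: 5 re L, 6 sta L, 7 be L.
The penult (syllable 6, sta) is light, so stress falls on the antepenult (syllable 5, re).
Stress on syllable 5: bar.mu.lu.gu.ˈre.sta.be.

5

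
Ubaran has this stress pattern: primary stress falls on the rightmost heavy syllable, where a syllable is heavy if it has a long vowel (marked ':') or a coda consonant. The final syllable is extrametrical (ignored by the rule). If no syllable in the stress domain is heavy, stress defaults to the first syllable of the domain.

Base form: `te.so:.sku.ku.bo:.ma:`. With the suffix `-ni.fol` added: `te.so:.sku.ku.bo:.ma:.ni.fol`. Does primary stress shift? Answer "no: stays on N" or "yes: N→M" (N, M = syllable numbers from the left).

yes: 5→6

Base `te.so:.sku.ku.bo:.ma:` (6 syllables):
  The final syllable (6, ma:) is extrametrical; the stress domain is syllables 1–5.
  Weights: 1 te L, 2 so: H, 3 sku L, 4 ku L, 5 bo: H.
  Heavy syllables in the domain: 2, 5. The rightmost is syllable 5 (bo:).
  → primary stress on syllable 5.
Suffixed `te.so:.sku.ku.bo:.ma:.ni.fol` (8 syllables):
  The final syllable (8, fol) is extrametrical; the stress domain is syllables 1–7.
  Weights: 1 te L, 2 so: H, 3 sku L, 4 ku L, 5 bo: H, 6 ma: H, 7 ni L.
  Heavy syllables in the domain: 2, 5, 6. The rightmost is syllable 6 (ma:).
  → primary stress on syllable 6.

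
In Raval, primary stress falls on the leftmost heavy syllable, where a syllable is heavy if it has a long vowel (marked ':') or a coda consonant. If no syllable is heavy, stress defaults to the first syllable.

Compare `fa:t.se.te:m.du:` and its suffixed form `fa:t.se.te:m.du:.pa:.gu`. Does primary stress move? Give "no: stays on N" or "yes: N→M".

Base `fa:t.se.te:m.du:` (4 syllables):
  Weights: 1 fa:t H, 2 se L, 3 te:m H, 4 du: H.
  Heavy syllables in the domain: 1, 3, 4. The leftmost is syllable 1 (fa:t).
  → primary stress on syllable 1.
Suffixed `fa:t.se.te:m.du:.pa:.gu` (6 syllables):
  Weights: 1 fa:t H, 2 se L, 3 te:m H, 4 du: H, 5 pa: H, 6 gu L.
  Heavy syllables in the domain: 1, 3, 4, 5. The leftmost is syllable 1 (fa:t).
  → primary stress on syllable 1.

no: stays on 1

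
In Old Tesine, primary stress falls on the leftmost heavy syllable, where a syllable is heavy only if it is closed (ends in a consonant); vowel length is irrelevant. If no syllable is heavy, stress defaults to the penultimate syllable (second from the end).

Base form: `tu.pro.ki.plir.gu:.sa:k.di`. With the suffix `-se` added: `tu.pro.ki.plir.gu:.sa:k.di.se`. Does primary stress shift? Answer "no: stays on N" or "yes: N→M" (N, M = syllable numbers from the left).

no: stays on 4

Base `tu.pro.ki.plir.gu:.sa:k.di` (7 syllables):
  Weights: 1 tu L, 2 pro L, 3 ki L, 4 plir H, 5 gu: L, 6 sa:k H, 7 di L.
  Heavy syllables in the domain: 4, 6. The leftmost is syllable 4 (plir).
  → primary stress on syllable 4.
Suffixed `tu.pro.ki.plir.gu:.sa:k.di.se` (8 syllables):
  Weights: 1 tu L, 2 pro L, 3 ki L, 4 plir H, 5 gu: L, 6 sa:k H, 7 di L, 8 se L.
  Heavy syllables in the domain: 4, 6. The leftmost is syllable 4 (plir).
  → primary stress on syllable 4.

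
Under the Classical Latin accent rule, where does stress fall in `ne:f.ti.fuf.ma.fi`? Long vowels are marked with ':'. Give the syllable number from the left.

Classical Latin: stress the penult if heavy (long vowel or closed), else the antepenult.
Weights: 3 fuf H, 4 ma L, 5 fi L.
The penult (syllable 4, ma) is light, so stress falls on the antepenult (syllable 3, fuf).
Stress on syllable 3: ne:f.ti.ˈfuf.ma.fi.

3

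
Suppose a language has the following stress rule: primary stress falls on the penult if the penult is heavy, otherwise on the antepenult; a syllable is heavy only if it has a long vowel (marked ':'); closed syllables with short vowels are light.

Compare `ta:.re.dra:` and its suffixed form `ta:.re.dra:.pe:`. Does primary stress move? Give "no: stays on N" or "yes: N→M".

yes: 1→3

Base `ta:.re.dra:` (3 syllables):
  Weights: 1 ta: H, 2 re L, 3 dra: H.
  The penult (syllable 2, re) is light, so stress falls on the antepenult (syllable 1, ta:).
  → primary stress on syllable 1.
Suffixed `ta:.re.dra:.pe:` (4 syllables):
  Weights: 2 re L, 3 dra: H, 4 pe: H.
  The penult (syllable 3, dra:) is heavy, so it takes stress.
  → primary stress on syllable 3.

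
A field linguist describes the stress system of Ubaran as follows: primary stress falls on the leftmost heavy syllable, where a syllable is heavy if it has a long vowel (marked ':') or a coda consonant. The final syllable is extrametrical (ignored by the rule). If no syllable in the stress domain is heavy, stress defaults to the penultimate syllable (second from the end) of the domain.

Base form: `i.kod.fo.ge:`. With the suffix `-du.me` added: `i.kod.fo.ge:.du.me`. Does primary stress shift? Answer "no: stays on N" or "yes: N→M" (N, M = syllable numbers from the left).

Base `i.kod.fo.ge:` (4 syllables):
  The final syllable (4, ge:) is extrametrical; the stress domain is syllables 1–3.
  Weights: 1 i L, 2 kod H, 3 fo L.
  Heavy syllables in the domain: 2. The leftmost is syllable 2 (kod).
  → primary stress on syllable 2.
Suffixed `i.kod.fo.ge:.du.me` (6 syllables):
  The final syllable (6, me) is extrametrical; the stress domain is syllables 1–5.
  Weights: 1 i L, 2 kod H, 3 fo L, 4 ge: H, 5 du L.
  Heavy syllables in the domain: 2, 4. The leftmost is syllable 2 (kod).
  → primary stress on syllable 2.

no: stays on 2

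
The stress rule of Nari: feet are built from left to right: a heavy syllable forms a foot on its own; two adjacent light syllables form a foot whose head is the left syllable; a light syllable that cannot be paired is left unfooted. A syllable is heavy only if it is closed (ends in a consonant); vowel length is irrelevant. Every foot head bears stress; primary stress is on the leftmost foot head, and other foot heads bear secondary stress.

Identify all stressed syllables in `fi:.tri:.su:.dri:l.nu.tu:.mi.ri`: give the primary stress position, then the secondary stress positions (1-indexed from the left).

Weights: 1 fi: L, 2 tri: L, 3 su: L, 4 dri:l H, 5 nu L, 6 tu: L, 7 mi L, 8 ri L.
Parse left to right (heavy = foot alone; LL = one foot; stranded L unfooted): (ˈfi:.tri:) su: (ˈdri:l) (ˈnu.tu:) (ˈmi.ri).
Foot heads: 1, 4, 5, 7.
Primary stress on the leftmost head = syllable 1.
Secondary stress on 4, 5, 7: ˈfi:.tri:.su:.ˌdri:l.ˌnu.tu:.ˌmi.ri.

primary 1, secondary 4, 5, 7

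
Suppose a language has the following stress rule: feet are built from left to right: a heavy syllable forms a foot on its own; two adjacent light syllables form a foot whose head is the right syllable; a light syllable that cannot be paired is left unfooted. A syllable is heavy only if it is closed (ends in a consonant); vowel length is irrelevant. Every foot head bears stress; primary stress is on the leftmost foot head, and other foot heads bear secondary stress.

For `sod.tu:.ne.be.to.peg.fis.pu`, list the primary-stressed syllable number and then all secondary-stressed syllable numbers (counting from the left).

primary 1, secondary 3, 5, 6, 7

Weights: 1 sod H, 2 tu: L, 3 ne L, 4 be L, 5 to L, 6 peg H, 7 fis H, 8 pu L.
Parse left to right (heavy = foot alone; LL = one foot; stranded L unfooted): (ˈsod) (tu:.ˈne) (be.ˈto) (ˈpeg) (ˈfis) pu.
Foot heads: 1, 3, 5, 6, 7.
Primary stress on the leftmost head = syllable 1.
Secondary stress on 3, 5, 6, 7: ˈsod.tu:.ˌne.be.ˌto.ˌpeg.ˌfis.pu.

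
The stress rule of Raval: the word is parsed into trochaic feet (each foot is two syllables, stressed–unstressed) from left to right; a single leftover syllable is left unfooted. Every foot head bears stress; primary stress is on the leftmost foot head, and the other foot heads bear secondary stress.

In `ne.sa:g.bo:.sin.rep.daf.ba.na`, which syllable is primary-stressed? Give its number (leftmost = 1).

1

Parse left to right into trochaic (ˈσσ) feet: (ˈne.sa:g) (ˈbo:.sin) (ˈrep.daf) (ˈba.na).
Foot heads (stressed positions): 1, 3, 5, 7.
End Rule Leftmost: primary stress on the leftmost head = syllable 1.
Primary stress: syllable 1 → ˈne.sa:g.bo:.sin.rep.daf.ba.na.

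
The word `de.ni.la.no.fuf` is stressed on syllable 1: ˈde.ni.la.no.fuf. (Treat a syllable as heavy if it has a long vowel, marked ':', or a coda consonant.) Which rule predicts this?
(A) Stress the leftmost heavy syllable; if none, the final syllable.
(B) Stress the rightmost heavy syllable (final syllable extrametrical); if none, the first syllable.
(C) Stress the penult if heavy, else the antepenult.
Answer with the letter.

B

Rule A → syllable 5 (observed: 1).
Rule B → syllable 1 ✓.
Rule C → syllable 3 (observed: 1).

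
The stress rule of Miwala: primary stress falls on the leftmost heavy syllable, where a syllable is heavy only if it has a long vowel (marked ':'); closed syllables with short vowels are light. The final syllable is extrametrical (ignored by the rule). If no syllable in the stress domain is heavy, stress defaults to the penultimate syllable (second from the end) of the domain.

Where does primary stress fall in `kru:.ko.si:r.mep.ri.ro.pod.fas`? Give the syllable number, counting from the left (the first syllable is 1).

1

The final syllable (8, fas) is extrametrical; the stress domain is syllables 1–7.
Weights: 1 kru: H, 2 ko L, 3 si:r H, 4 mep L, 5 ri L, 6 ro L, 7 pod L.
Heavy syllables in the domain: 1, 3. The leftmost is syllable 1 (kru:).
Primary stress: syllable 1 → ˈkru:.ko.si:r.mep.ri.ro.pod.fas.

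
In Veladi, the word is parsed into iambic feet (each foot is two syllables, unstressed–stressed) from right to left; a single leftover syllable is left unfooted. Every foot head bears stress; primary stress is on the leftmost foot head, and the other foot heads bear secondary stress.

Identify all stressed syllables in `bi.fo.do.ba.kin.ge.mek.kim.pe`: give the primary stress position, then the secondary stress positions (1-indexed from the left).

primary 3, secondary 5, 7, 9

Parse right to left into iambic (σˈσ) feet: bi (fo.ˈdo) (ba.ˈkin) (ge.ˈmek) (kim.ˈpe). Syllable 1 is left unfooted.
Foot heads (stressed positions): 3, 5, 7, 9.
End Rule Leftmost: primary stress on the leftmost head = syllable 3.
Secondary stress on 5, 7, 9: bi.fo.ˈdo.ba.ˌkin.ge.ˌmek.kim.ˌpe.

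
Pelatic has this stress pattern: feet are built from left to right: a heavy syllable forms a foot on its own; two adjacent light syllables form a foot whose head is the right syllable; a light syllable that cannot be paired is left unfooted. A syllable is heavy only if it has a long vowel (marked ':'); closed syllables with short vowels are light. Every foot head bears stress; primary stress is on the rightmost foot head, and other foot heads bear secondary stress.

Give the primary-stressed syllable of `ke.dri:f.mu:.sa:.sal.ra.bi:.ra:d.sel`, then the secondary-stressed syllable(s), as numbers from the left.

primary 8, secondary 2, 3, 4, 6, 7

Weights: 1 ke L, 2 dri:f H, 3 mu: H, 4 sa: H, 5 sal L, 6 ra L, 7 bi: H, 8 ra:d H, 9 sel L.
Parse left to right (heavy = foot alone; LL = one foot; stranded L unfooted): ke (ˈdri:f) (ˈmu:) (ˈsa:) (sal.ˈra) (ˈbi:) (ˈra:d) sel.
Foot heads: 2, 3, 4, 6, 7, 8.
Primary stress on the rightmost head = syllable 8.
Secondary stress on 2, 3, 4, 6, 7: ke.ˌdri:f.ˌmu:.ˌsa:.sal.ˌra.ˌbi:.ˈra:d.sel.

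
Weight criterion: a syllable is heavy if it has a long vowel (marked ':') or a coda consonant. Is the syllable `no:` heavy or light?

`no:`: long vowel, open (no coda). Long vowel → heavy.

heavy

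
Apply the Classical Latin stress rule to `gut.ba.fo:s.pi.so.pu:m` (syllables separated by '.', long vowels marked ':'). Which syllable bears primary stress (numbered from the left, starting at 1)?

Classical Latin: stress the penult if heavy (long vowel or closed), else the antepenult.
Weights: 4 pi L, 5 so L, 6 pu:m H.
The penult (syllable 5, so) is light, so stress falls on the antepenult (syllable 4, pi).
Stress on syllable 4: gut.ba.fo:s.ˈpi.so.pu:m.

4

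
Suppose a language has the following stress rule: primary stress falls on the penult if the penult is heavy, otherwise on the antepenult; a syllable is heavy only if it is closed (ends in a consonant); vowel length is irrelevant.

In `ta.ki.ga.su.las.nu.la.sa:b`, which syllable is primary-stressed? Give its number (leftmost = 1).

6

Weights: 6 nu L, 7 la L, 8 sa:b H.
The penult (syllable 7, la) is light, so stress falls on the antepenult (syllable 6, nu).
Primary stress: syllable 6 → ta.ki.ga.su.las.ˈnu.la.sa:b.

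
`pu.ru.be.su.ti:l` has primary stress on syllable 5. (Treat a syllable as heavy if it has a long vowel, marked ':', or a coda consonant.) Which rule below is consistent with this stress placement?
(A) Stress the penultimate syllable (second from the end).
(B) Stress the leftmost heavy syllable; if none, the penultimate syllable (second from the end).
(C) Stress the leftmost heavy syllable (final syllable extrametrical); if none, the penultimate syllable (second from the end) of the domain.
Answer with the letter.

B

Rule A → syllable 4 (observed: 5).
Rule B → syllable 5 ✓.
Rule C → syllable 3 (observed: 5).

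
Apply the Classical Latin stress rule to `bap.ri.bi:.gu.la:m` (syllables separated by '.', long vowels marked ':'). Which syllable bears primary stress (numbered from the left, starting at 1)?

Classical Latin: stress the penult if heavy (long vowel or closed), else the antepenult.
Weights: 3 bi: H, 4 gu L, 5 la:m H.
The penult (syllable 4, gu) is light, so stress falls on the antepenult (syllable 3, bi:).
Stress on syllable 3: bap.ri.ˈbi:.gu.la:m.

3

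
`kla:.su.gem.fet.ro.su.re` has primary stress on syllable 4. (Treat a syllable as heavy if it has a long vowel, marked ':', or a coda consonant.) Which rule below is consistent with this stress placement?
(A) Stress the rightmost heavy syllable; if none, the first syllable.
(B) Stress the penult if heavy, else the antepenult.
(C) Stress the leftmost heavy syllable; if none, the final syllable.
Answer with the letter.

Rule A → syllable 4 ✓.
Rule B → syllable 5 (observed: 4).
Rule C → syllable 1 (observed: 4).

A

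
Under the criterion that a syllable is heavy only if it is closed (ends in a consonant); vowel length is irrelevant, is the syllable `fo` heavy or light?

`fo`: short vowel, open (no coda). Open (no coda) → light.

light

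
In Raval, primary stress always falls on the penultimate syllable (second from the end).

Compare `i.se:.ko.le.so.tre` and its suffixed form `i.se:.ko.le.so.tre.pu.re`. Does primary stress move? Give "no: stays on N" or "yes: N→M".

Base `i.se:.ko.le.so.tre` (6 syllables):
  The word has 6 syllables; the penultimate syllable (second from the end) is syllable 5 (so).
  → primary stress on syllable 5.
Suffixed `i.se:.ko.le.so.tre.pu.re` (8 syllables):
  The word has 8 syllables; the penultimate syllable (second from the end) is syllable 7 (pu).
  → primary stress on syllable 7.

yes: 5→7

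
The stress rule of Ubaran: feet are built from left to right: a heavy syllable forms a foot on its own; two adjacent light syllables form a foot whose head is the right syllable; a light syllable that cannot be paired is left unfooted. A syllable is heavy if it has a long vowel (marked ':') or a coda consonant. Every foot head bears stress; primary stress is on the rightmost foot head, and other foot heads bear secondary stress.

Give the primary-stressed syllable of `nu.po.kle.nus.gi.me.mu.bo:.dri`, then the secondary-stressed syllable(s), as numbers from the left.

primary 8, secondary 2, 4, 6

Weights: 1 nu L, 2 po L, 3 kle L, 4 nus H, 5 gi L, 6 me L, 7 mu L, 8 bo: H, 9 dri L.
Parse left to right (heavy = foot alone; LL = one foot; stranded L unfooted): (nu.ˈpo) kle (ˈnus) (gi.ˈme) mu (ˈbo:) dri.
Foot heads: 2, 4, 6, 8.
Primary stress on the rightmost head = syllable 8.
Secondary stress on 2, 4, 6: nu.ˌpo.kle.ˌnus.gi.ˌme.mu.ˈbo:.dri.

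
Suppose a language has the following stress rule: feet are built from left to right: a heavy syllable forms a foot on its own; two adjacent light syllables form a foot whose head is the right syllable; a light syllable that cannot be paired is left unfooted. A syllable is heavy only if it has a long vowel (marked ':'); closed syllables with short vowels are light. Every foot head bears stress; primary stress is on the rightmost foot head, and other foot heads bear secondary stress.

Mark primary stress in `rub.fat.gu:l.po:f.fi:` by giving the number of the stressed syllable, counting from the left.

5

Weights: 1 rub L, 2 fat L, 3 gu:l H, 4 po:f H, 5 fi: H.
Parse left to right (heavy = foot alone; LL = one foot; stranded L unfooted): (rub.ˈfat) (ˈgu:l) (ˈpo:f) (ˈfi:).
Foot heads: 2, 3, 4, 5.
Primary stress on the rightmost head = syllable 5.
Primary stress: syllable 5 → rub.fat.gu:l.po:f.ˈfi:.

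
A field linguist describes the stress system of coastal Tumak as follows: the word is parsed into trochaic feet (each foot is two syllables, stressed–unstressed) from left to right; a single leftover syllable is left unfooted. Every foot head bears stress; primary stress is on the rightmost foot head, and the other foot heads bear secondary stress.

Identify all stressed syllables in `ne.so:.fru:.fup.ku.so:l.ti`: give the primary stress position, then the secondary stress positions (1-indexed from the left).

Parse left to right into trochaic (ˈσσ) feet: (ˈne.so:) (ˈfru:.fup) (ˈku.so:l) ti. Syllable 7 is left unfooted.
Foot heads (stressed positions): 1, 3, 5.
End Rule Rightmost: primary stress on the rightmost head = syllable 5.
Secondary stress on 1, 3: ˌne.so:.ˌfru:.fup.ˈku.so:l.ti.

primary 5, secondary 1, 3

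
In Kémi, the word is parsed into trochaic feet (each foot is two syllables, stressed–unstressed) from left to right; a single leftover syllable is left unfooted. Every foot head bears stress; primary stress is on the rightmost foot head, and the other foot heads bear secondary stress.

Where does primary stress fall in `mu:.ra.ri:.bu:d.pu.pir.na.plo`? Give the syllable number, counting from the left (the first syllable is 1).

7

Parse left to right into trochaic (ˈσσ) feet: (ˈmu:.ra) (ˈri:.bu:d) (ˈpu.pir) (ˈna.plo).
Foot heads (stressed positions): 1, 3, 5, 7.
End Rule Rightmost: primary stress on the rightmost head = syllable 7.
Primary stress: syllable 7 → mu:.ra.ri:.bu:d.pu.pir.ˈna.plo.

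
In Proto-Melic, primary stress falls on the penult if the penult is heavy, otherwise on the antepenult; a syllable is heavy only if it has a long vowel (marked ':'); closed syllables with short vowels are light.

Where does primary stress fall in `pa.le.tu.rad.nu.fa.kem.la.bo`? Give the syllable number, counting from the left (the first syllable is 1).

Weights: 7 kem L, 8 la L, 9 bo L.
The penult (syllable 8, la) is light, so stress falls on the antepenult (syllable 7, kem).
Primary stress: syllable 7 → pa.le.tu.rad.nu.fa.ˈkem.la.bo.

7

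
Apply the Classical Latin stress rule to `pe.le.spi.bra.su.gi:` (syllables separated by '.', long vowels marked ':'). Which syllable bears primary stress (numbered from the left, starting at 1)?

4

Classical Latin: stress the penult if heavy (long vowel or closed), else the antepenult.
Weights: 4 bra L, 5 su L, 6 gi: H.
The penult (syllable 5, su) is light, so stress falls on the antepenult (syllable 4, bra).
Stress on syllable 4: pe.le.spi.ˈbra.su.gi:.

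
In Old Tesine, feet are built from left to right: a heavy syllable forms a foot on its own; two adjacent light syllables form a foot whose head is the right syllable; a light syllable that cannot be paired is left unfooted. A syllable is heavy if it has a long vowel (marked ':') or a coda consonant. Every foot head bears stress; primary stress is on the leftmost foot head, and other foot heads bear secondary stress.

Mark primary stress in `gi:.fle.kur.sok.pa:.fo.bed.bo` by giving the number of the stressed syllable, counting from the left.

Weights: 1 gi: H, 2 fle L, 3 kur H, 4 sok H, 5 pa: H, 6 fo L, 7 bed H, 8 bo L.
Parse left to right (heavy = foot alone; LL = one foot; stranded L unfooted): (ˈgi:) fle (ˈkur) (ˈsok) (ˈpa:) fo (ˈbed) bo.
Foot heads: 1, 3, 4, 5, 7.
Primary stress on the leftmost head = syllable 1.
Primary stress: syllable 1 → ˈgi:.fle.kur.sok.pa:.fo.bed.bo.

1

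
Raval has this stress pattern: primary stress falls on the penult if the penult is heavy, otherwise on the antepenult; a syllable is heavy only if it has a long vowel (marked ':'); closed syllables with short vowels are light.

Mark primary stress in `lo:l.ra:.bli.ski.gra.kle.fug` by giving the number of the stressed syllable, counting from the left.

5

Weights: 5 gra L, 6 kle L, 7 fug L.
The penult (syllable 6, kle) is light, so stress falls on the antepenult (syllable 5, gra).
Primary stress: syllable 5 → lo:l.ra:.bli.ski.ˈgra.kle.fug.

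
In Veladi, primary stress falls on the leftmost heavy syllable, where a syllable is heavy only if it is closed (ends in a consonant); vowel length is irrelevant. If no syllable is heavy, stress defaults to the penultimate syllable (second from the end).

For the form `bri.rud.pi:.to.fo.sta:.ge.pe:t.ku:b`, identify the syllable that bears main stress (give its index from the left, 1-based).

Weights: 1 bri L, 2 rud H, 3 pi: L, 4 to L, 5 fo L, 6 sta: L, 7 ge L, 8 pe:t H, 9 ku:b H.
Heavy syllables in the domain: 2, 8, 9. The leftmost is syllable 2 (rud).
Primary stress: syllable 2 → bri.ˈrud.pi:.to.fo.sta:.ge.pe:t.ku:b.

2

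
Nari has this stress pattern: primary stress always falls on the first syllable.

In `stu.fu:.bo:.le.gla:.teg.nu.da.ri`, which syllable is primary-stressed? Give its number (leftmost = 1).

1

The word has 9 syllables; the first syllable is syllable 1 (stu).
Primary stress: syllable 1 → ˈstu.fu:.bo:.le.gla:.teg.nu.da.ri.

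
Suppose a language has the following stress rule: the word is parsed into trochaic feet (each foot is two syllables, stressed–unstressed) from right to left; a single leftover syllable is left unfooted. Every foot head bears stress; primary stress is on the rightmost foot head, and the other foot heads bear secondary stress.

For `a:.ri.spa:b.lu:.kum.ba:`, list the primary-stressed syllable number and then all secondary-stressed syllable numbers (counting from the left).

Parse right to left into trochaic (ˈσσ) feet: (ˈa:.ri) (ˈspa:b.lu:) (ˈkum.ba:).
Foot heads (stressed positions): 1, 3, 5.
End Rule Rightmost: primary stress on the rightmost head = syllable 5.
Secondary stress on 1, 3: ˌa:.ri.ˌspa:b.lu:.ˈkum.ba:.

primary 5, secondary 1, 3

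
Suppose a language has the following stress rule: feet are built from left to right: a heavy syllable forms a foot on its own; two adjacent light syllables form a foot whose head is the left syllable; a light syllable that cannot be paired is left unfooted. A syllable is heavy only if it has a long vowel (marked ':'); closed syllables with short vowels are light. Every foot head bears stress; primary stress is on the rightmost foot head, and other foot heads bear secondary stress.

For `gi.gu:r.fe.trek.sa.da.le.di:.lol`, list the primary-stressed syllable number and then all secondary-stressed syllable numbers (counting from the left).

Weights: 1 gi L, 2 gu:r H, 3 fe L, 4 trek L, 5 sa L, 6 da L, 7 le L, 8 di: H, 9 lol L.
Parse left to right (heavy = foot alone; LL = one foot; stranded L unfooted): gi (ˈgu:r) (ˈfe.trek) (ˈsa.da) le (ˈdi:) lol.
Foot heads: 2, 3, 5, 8.
Primary stress on the rightmost head = syllable 8.
Secondary stress on 2, 3, 5: gi.ˌgu:r.ˌfe.trek.ˌsa.da.le.ˈdi:.lol.

primary 8, secondary 2, 3, 5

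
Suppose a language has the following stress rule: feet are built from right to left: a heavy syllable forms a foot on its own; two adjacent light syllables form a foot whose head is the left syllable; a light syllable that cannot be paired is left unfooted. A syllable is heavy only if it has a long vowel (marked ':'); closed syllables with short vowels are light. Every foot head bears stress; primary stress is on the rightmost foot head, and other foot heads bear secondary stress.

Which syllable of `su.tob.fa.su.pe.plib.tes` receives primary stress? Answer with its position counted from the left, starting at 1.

6

Weights: 1 su L, 2 tob L, 3 fa L, 4 su L, 5 pe L, 6 plib L, 7 tes L.
Parse right to left (heavy = foot alone; LL = one foot; stranded L unfooted): su (ˈtob.fa) (ˈsu.pe) (ˈplib.tes).
Foot heads: 2, 4, 6.
Primary stress on the rightmost head = syllable 6.
Primary stress: syllable 6 → su.tob.fa.su.pe.ˈplib.tes.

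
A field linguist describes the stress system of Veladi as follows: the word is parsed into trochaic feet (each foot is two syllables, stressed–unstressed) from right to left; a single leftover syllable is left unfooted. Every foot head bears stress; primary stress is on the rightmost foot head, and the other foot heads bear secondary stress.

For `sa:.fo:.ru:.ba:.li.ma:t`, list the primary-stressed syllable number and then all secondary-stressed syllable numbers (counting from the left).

Parse right to left into trochaic (ˈσσ) feet: (ˈsa:.fo:) (ˈru:.ba:) (ˈli.ma:t).
Foot heads (stressed positions): 1, 3, 5.
End Rule Rightmost: primary stress on the rightmost head = syllable 5.
Secondary stress on 1, 3: ˌsa:.fo:.ˌru:.ba:.ˈli.ma:t.

primary 5, secondary 1, 3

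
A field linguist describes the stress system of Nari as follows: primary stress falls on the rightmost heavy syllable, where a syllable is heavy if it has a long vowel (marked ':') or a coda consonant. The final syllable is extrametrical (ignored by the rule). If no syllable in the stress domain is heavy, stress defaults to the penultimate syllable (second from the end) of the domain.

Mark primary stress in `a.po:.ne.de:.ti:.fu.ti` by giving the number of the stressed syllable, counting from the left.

The final syllable (7, ti) is extrametrical; the stress domain is syllables 1–6.
Weights: 1 a L, 2 po: H, 3 ne L, 4 de: H, 5 ti: H, 6 fu L.
Heavy syllables in the domain: 2, 4, 5. The rightmost is syllable 5 (ti:).
Primary stress: syllable 5 → a.po:.ne.de:.ˈti:.fu.ti.

5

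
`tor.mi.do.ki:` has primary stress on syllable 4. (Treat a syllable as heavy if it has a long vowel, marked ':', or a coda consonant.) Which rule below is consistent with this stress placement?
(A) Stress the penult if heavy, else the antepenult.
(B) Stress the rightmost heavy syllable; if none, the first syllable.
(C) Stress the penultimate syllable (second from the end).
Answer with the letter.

B

Rule A → syllable 2 (observed: 4).
Rule B → syllable 4 ✓.
Rule C → syllable 3 (observed: 4).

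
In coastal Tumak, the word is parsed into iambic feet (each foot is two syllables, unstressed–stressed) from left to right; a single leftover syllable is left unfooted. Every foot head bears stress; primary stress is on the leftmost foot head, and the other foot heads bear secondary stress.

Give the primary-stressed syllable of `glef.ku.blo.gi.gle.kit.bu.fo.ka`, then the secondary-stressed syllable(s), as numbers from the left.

primary 2, secondary 4, 6, 8

Parse left to right into iambic (σˈσ) feet: (glef.ˈku) (blo.ˈgi) (gle.ˈkit) (bu.ˈfo) ka. Syllable 9 is left unfooted.
Foot heads (stressed positions): 2, 4, 6, 8.
End Rule Leftmost: primary stress on the leftmost head = syllable 2.
Secondary stress on 4, 6, 8: glef.ˈku.blo.ˌgi.gle.ˌkit.bu.ˌfo.ka.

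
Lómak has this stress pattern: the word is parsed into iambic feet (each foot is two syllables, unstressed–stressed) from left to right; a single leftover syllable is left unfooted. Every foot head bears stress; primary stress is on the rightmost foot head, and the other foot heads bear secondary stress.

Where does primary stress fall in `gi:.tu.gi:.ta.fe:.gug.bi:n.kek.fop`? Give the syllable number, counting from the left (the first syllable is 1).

8

Parse left to right into iambic (σˈσ) feet: (gi:.ˈtu) (gi:.ˈta) (fe:.ˈgug) (bi:n.ˈkek) fop. Syllable 9 is left unfooted.
Foot heads (stressed positions): 2, 4, 6, 8.
End Rule Rightmost: primary stress on the rightmost head = syllable 8.
Primary stress: syllable 8 → gi:.tu.gi:.ta.fe:.gug.bi:n.ˈkek.fop.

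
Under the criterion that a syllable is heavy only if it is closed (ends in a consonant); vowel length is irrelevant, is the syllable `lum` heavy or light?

`lum`: short vowel, closed (coda /m/). Closed (coda /m/) → heavy.

heavy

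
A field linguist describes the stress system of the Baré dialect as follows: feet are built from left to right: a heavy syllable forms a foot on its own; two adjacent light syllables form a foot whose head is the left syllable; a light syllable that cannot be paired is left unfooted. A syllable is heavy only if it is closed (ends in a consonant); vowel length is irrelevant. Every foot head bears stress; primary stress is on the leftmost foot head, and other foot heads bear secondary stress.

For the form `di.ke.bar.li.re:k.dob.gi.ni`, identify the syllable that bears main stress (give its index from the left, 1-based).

Weights: 1 di L, 2 ke L, 3 bar H, 4 li L, 5 re:k H, 6 dob H, 7 gi L, 8 ni L.
Parse left to right (heavy = foot alone; LL = one foot; stranded L unfooted): (ˈdi.ke) (ˈbar) li (ˈre:k) (ˈdob) (ˈgi.ni).
Foot heads: 1, 3, 5, 6, 7.
Primary stress on the leftmost head = syllable 1.
Primary stress: syllable 1 → ˈdi.ke.bar.li.re:k.dob.gi.ni.

1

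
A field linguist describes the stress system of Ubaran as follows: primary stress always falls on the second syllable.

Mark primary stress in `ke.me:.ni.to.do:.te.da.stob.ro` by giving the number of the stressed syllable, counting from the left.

2

The word has 9 syllables; the second syllable is syllable 2 (me:).
Primary stress: syllable 2 → ke.ˈme:.ni.to.do:.te.da.stob.ro.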